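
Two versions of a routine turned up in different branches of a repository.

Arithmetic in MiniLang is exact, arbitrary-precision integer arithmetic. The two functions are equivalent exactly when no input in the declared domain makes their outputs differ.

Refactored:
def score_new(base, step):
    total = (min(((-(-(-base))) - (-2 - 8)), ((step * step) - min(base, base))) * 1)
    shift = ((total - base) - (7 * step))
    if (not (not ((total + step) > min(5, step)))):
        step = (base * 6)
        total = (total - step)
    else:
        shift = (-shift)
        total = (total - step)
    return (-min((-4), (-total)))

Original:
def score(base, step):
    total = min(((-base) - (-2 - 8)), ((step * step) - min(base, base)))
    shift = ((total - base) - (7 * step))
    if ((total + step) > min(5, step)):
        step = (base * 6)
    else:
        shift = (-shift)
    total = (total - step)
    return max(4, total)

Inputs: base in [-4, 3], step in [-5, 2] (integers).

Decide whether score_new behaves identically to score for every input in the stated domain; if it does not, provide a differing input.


Side by side, the visible changes include: min/max/abs usage differs; statement counts differ; arithmetic usage differs; constant usage differs; boolean connective usage differs.
As a probe, take base=1, step=-4: score runs total = 9; shift = 36; ((total + step) > min(5, step)) -> true; step = 6; total = 3; return 4; score_new runs total = 9; shift = 36; (not (not ((total + step) > min(5, step)))) -> true; step = 6; total = 3; return 4; both end at 4.
Every one of the 64 inputs gives matching results.
verdict: equivalent


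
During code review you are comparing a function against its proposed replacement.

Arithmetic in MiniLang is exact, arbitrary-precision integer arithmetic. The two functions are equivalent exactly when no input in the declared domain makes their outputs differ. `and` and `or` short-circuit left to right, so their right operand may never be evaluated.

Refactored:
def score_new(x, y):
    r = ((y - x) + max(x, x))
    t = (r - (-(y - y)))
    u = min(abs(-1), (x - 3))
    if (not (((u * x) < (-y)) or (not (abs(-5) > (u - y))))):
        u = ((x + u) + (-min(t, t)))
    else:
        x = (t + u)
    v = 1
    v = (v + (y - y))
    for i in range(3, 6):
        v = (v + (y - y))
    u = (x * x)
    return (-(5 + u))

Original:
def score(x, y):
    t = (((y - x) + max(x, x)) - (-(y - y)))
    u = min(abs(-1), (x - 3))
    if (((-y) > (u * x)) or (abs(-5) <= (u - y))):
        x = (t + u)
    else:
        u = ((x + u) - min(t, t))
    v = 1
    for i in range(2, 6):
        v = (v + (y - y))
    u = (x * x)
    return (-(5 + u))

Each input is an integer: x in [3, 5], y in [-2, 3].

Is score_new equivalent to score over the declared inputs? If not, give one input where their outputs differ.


This is a faithful refactor — comparison usage differs; also statement counts differ; also local variable names differ; also arithmetic usage differs; also loop structure differs; also boolean connective usage differs, but the computed results match everywhere.
Tracing x=5, y=2: score: t := 2 | u := 1 | (((-y) > (u * x)) or (abs(-5) <= (u - y))): false | u := 4 | v := 1 | iter i=2: | v := 1 | iter i=3: | v := 1 | iter i=4: | v := 1 | iter i=5: | v := 1 | u := 25 | result -30 | score_new: r := 2 | t := 2 | u := 1 | (not (((u * x) < (-y)) or (not (abs(-5) > (u - y))))): true | u := 4 | v := 1 | v := 1 | iter i=3: | v := 1 | iter i=4: | v := 1 | iter i=5: | v := 1 | u := 25 | result -30 — matching result -30.
Sweeping the whole domain (18 inputs) finds no disagreement.
verdict: equivalent


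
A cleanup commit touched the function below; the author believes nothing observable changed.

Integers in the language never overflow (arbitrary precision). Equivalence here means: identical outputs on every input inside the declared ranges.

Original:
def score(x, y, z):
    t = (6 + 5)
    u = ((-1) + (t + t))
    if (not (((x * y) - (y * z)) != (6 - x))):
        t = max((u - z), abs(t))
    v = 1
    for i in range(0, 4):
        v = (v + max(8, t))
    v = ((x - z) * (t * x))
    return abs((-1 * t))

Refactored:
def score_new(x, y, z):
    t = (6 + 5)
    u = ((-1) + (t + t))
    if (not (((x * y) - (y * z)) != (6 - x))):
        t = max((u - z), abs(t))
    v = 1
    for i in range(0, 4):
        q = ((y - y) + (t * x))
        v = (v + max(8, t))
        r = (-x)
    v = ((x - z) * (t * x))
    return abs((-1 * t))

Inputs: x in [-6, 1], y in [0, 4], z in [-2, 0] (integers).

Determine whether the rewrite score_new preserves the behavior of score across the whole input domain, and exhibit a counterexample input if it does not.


Reading the diff, among the changes: arithmetic usage differs; statement counts differ; local variable names differ.
As a probe, take x=-6, y=0, z=-2: score runs t = 11; u = 21; (not (((x * y) - (y * z)) != (6 - x))) -> false; v = 1; [i=0]; v = 12; [i=1]; v = 23; [i=2]; v = 34; [i=3]; v = 45; v = 264; return 11; score_new runs t = 11; u = 21; (not (((x * y) - (y * z)) != (6 - x))) -> false; v = 1; [i=0]; q = -66; v = 12; r = 6; [i=1]; q = -66; v = 23; r = 6; [i=2]; q = -66; v = 34; r = 6; [i=3]; q = -66; v = 45; r = 6; v = 264; return 11; both end at 11.
Sweeping the whole domain (120 inputs) finds no disagreement.
verdict: equivalent


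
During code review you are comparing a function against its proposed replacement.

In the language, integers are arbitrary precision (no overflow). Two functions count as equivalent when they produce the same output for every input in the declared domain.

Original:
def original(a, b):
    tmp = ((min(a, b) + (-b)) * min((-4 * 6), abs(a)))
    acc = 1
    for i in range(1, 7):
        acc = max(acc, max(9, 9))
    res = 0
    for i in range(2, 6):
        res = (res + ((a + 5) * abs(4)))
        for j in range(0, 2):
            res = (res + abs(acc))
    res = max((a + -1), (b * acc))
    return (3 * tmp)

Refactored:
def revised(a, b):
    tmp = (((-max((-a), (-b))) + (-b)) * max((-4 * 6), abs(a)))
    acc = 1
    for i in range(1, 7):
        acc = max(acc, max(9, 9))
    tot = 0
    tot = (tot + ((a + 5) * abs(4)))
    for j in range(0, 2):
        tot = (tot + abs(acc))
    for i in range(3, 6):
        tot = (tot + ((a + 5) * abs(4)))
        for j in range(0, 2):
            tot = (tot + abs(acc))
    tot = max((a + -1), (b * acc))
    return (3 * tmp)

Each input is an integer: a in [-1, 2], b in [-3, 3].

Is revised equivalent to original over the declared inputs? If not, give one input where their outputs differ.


On input a=-1, b=0, original returns 72 while revised returns -3.
verdict: not equivalent; witness: a=-1, b=0


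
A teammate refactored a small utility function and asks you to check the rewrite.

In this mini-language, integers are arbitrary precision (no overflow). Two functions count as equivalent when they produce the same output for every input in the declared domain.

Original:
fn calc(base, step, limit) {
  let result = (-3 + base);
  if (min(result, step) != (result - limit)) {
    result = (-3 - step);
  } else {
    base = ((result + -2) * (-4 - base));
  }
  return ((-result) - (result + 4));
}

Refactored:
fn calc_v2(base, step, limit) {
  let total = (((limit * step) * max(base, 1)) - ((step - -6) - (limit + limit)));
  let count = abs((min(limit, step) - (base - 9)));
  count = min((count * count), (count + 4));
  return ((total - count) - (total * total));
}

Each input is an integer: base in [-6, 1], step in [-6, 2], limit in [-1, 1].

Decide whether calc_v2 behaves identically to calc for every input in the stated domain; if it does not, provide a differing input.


Take base=-6, step=-6, limit=-1.
calc: result=-9, then (min(result, step) != (result - limit)) is true, then result=3, then returns -10
calc_v2: total=4, then count=9, then count=13, then returns -25
-10 != -25, so the rewrite changes behavior.
verdict: not equivalent; witness: base=-6, step=-6, limit=-1


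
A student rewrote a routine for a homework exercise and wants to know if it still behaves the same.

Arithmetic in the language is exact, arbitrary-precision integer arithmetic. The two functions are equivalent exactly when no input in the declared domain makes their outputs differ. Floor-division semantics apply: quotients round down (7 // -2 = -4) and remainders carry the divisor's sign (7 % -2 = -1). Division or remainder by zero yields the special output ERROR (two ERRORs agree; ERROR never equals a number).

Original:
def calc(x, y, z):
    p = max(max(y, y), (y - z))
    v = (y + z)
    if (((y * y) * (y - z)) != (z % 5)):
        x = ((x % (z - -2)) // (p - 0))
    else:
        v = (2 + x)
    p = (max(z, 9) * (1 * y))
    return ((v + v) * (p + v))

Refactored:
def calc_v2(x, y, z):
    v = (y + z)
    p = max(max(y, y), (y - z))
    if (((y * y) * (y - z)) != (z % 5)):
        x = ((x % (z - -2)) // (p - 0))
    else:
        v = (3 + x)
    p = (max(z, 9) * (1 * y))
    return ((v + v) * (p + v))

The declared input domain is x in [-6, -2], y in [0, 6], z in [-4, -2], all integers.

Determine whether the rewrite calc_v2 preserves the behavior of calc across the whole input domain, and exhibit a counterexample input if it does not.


Try x=-6, y=1, z=-2.
calc: p = 3; v = -1; (((y * y) * (y - z)) != (z % 5)) -> false; v = -4; p = 9; return -40
calc_v2: v = -1; p = 3; (((y * y) * (y - z)) != (z % 5)) -> false; v = -3; p = 9; return -36
-40 != -36, so the rewrite changes behavior.
verdict: not equivalent; witness: x=-6, y=1, z=-2


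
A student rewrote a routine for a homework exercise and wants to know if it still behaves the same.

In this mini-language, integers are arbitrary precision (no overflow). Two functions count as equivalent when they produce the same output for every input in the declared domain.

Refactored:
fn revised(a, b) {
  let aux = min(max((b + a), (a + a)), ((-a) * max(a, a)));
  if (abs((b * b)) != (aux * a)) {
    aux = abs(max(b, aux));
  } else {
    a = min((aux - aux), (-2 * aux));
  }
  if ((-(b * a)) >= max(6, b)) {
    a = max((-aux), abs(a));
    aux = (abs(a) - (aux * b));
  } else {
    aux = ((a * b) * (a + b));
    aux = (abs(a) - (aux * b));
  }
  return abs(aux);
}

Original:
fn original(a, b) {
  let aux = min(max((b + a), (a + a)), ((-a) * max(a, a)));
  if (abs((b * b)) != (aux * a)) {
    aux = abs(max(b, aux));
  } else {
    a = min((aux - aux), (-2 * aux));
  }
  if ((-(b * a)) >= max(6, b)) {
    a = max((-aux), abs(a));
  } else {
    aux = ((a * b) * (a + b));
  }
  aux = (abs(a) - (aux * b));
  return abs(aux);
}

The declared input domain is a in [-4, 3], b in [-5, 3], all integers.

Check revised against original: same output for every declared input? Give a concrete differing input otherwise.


Reading the diff, among the changes: statement counts differ; also arithmetic usage differs; also min/max/abs usage differs.
One worked example (a=2, b=3) — original: aux := -4 | (abs((b * b)) != (aux * a)): true | aux := 3 | ((-(b * a)) >= max(6, b)): false | aux := 30 | aux := -88 | result 88; revised: aux := -4 | (abs((b * b)) != (aux * a)): true | aux := 3 | ((-(b * a)) >= max(6, b)): false | aux := 30 | aux := -88 | result 88; agreement on 88.
An exhaustive pass over the 72 declared inputs shows identical outputs.
verdict: equivalent


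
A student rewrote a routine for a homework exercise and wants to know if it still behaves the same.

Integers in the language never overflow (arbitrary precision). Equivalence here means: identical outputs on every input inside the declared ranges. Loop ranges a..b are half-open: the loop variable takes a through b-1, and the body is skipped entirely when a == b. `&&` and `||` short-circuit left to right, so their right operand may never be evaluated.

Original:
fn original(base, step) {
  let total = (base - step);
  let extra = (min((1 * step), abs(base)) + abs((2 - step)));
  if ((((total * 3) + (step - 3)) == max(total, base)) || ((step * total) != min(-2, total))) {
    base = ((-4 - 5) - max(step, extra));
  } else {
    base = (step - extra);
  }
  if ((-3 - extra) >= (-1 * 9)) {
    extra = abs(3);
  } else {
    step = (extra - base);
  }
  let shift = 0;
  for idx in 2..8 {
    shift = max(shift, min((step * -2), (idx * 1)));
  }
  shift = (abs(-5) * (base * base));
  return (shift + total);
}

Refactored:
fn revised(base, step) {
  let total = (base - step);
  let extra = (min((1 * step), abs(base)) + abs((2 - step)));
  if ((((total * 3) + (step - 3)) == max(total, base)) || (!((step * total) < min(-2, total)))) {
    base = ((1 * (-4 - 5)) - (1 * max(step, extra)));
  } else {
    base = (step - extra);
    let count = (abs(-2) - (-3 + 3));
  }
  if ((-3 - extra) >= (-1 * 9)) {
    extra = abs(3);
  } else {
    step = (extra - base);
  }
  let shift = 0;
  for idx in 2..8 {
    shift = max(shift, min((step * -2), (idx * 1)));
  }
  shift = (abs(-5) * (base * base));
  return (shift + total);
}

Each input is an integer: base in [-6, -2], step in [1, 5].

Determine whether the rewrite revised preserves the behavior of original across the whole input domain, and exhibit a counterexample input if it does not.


The rewrite breaks on base=-6, step=1, where the results are -2 and 598.
original: total becomes -7; next extra becomes 2; next ((((total * 3) + (step - 3)) == max(total, base)) || ((step * total) != min(-2, total))) evaluates to false; next base becomes -1; next ((-3 - extra) >= (-1 * 9)) evaluates to true; next extra becomes 3; next shift becomes 0; next at idx=2:; next shift becomes 0; next at idx=3:; next shift becomes 0; next at idx=4:; next shift becomes 0; next at idx=5:; next shift becomes 0; next at idx=6:; next shift becomes 0; next at idx=7:; next shift becomes 0; next shift becomes 5; next final value -2
revised: total becomes -7; next extra becomes 2; next ((((total * 3) + (step - 3)) == max(total, base)) || (!((step * total) < min(-2, total)))) evaluates to true; next base becomes -11; next ((-3 - extra) >= (-1 * 9)) evaluates to true; next extra becomes 3; next shift becomes 0; next at idx=2:; next shift becomes 0; next at idx=3:; next shift becomes 0; next at idx=4:; next shift becomes 0; next at idx=5:; next shift becomes 0; next at idx=6:; next shift becomes 0; next at idx=7:; next shift becomes 0; next shift becomes 605; next final value 598
verdict: not equivalent; witness: base=-6, step=1


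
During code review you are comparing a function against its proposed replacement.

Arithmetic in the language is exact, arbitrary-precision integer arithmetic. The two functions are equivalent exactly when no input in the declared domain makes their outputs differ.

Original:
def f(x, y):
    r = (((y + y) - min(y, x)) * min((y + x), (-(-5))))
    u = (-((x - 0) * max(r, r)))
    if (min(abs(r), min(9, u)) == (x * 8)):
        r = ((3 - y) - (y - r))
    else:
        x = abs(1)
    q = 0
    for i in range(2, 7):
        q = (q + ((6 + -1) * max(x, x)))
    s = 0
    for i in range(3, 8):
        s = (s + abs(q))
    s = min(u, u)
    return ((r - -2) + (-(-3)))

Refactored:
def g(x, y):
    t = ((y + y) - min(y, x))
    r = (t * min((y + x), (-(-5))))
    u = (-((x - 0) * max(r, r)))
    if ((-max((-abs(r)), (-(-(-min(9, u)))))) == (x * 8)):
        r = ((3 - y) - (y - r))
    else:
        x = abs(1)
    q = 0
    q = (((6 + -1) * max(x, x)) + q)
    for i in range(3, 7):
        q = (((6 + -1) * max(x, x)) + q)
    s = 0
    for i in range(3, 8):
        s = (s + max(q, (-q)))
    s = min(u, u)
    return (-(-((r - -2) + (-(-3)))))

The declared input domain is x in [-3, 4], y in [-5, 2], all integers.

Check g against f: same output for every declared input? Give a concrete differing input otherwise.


This is a faithful refactor — constant usage differs; local variable names differ; min/max/abs usage differs; arithmetic usage differs; statement counts differ; loop structure differs, but the computed results match everywhere.
Tracing x=-3, y=-3: f: r = 18; u = 54; (min(abs(r), min(9, u)) == (x * 8)) -> false; x = 1; q = 0; [i=2]; q = 5; [i=3]; q = 10; [i=4]; q = 15; [i=5]; q = 20; [i=6]; q = 25; s = 0; [i=3]; s = 25; [i=4]; s = 50; [i=5]; s = 75; [i=6]; s = 100; [i=7]; s = 125; s = 54; return 23 | g: t = -3; r = 18; u = 54; ((-max((-abs(r)), (-(-(-min(9, u)))))) == (x * 8)) -> false; x = 1; q = 0; q = 5; [i=3]; q = 10; [i=4]; q = 15; [i=5]; q = 20; [i=6]; q = 25; s = 0; [i=3]; s = 25; [i=4]; s = 50; [i=5]; s = 75; [i=6]; s = 100; [i=7]; s = 125; s = 54; return 23 — matching result 23.
Every one of the 64 inputs gives matching results.
verdict: equivalent


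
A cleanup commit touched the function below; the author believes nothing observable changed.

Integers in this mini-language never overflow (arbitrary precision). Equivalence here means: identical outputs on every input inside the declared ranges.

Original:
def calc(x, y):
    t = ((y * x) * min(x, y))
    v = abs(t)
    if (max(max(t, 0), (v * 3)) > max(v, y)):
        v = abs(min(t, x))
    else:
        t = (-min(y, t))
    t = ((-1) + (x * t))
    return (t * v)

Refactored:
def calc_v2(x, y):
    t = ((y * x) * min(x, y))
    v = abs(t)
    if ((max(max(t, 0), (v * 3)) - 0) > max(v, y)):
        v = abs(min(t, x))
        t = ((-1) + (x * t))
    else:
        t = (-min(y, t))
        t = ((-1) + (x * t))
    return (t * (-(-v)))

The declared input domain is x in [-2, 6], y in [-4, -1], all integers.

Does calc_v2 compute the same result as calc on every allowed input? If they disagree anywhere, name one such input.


Changes here: constant usage differs, plus arithmetic usage differs, plus statement counts differ; the full 36-point sweep finds no disagreement.
verdict: equivalent


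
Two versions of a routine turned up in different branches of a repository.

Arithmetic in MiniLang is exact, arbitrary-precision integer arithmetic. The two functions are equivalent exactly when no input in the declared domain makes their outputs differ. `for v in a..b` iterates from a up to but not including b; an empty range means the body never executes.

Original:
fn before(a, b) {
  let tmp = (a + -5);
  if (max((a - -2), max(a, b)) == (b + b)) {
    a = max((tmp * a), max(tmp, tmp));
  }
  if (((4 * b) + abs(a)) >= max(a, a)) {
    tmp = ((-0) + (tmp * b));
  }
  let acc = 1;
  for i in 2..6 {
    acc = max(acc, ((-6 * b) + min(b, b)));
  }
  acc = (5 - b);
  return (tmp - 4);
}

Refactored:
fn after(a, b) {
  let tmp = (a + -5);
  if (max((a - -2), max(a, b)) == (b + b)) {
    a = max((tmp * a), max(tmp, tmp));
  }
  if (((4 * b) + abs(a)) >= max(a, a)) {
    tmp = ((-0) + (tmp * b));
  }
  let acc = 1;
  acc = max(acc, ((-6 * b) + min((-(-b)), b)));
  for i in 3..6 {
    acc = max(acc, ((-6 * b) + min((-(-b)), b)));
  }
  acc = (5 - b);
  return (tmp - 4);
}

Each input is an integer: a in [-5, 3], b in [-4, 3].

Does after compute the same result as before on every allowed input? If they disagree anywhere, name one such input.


Differences: loop structure differs, and constant usage differs, and arithmetic usage differs, and min/max/abs usage differs, and statement counts differ — yet all 72 inputs agree.
verdict: equivalent


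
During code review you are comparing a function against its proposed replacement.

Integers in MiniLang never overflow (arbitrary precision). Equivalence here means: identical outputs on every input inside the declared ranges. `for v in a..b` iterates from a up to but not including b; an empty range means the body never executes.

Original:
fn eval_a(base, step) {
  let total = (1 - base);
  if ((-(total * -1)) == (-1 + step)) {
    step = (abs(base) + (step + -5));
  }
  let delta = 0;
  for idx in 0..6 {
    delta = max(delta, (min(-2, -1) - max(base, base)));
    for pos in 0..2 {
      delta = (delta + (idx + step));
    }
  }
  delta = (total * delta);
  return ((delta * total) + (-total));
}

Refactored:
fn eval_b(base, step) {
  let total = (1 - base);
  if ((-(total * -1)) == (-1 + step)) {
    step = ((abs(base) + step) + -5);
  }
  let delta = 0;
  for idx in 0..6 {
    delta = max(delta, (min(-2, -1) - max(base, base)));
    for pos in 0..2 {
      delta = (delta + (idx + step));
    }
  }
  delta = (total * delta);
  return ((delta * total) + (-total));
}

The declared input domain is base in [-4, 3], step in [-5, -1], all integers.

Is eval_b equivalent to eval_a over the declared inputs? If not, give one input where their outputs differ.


Equivalent — the differences include same computation, different form, yet no declared input distinguishes the two.
As a probe, take base=-2, step=-1: eval_a runs total=3, then ((-(total * -1)) == (-1 + step)) is false, then delta=0, then (idx=0), then delta=0, then (pos=0), then delta=-1, then (pos=1), then delta=-2, then (idx=1), then delta=0, then (pos=0), then delta=0, then (pos=1), then delta=0, then (idx=2), then delta=0, then (pos=0), then delta=1, then (pos=1), then delta=2, then (idx=3), then delta=2, then (pos=0), then delta=4, then (pos=1), then delta=6, then (idx=4), then delta=6, then (pos=0), then delta=9, then (pos=1), then delta=12, then (idx=5), then delta=12, then (pos=0), then delta=16, then (pos=1), then delta=20, then delta=60, then returns 177; eval_b runs total=3, then ((-(total * -1)) == (-1 + step)) is false, then delta=0, then (idx=0), then delta=0, then (pos=0), then delta=-1, then (pos=1), then delta=-2, then (idx=1), then delta=0, then (pos=0), then delta=0, then (pos=1), then delta=0, then (idx=2), then delta=0, then (pos=0), then delta=1, then (pos=1), then delta=2, then (idx=3), then delta=2, then (pos=0), then delta=4, then (pos=1), then delta=6, then (idx=4), then delta=6, then (pos=0), then delta=9, then (pos=1), then delta=12, then (idx=5), then delta=12, then (pos=0), then delta=16, then (pos=1), then delta=20, then delta=60, then returns 177; both end at 177.
Sweeping the whole domain (40 inputs) finds no disagreement.
verdict: equivalent


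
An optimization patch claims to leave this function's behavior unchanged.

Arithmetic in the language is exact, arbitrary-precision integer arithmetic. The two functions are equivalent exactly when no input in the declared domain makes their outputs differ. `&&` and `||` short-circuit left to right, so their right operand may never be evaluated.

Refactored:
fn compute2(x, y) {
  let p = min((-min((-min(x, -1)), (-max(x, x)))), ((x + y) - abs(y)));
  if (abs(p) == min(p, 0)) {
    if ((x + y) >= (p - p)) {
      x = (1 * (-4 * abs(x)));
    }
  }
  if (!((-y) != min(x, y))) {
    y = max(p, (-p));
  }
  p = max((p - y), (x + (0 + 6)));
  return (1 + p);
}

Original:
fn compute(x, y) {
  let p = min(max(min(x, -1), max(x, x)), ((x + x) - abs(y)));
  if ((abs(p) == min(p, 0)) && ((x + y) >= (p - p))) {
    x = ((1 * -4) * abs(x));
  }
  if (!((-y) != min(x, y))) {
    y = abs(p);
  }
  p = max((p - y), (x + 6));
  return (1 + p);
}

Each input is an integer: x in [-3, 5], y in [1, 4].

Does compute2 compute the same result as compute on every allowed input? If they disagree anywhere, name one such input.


The rewrite breaks on x=1, y=2, where the results are 3 and 8.
compute: p := 0 | ((abs(p) == min(p, 0)) && ((x + y) >= (p - p))): true | x := -4 | (!((-y) != min(x, y))): false | p := 2 | result 3
compute2: p := 1 | (abs(p) == min(p, 0)): false | (!((-y) != min(x, y))): false | p := 7 | result 8
verdict: not equivalent; witness: x=1, y=2


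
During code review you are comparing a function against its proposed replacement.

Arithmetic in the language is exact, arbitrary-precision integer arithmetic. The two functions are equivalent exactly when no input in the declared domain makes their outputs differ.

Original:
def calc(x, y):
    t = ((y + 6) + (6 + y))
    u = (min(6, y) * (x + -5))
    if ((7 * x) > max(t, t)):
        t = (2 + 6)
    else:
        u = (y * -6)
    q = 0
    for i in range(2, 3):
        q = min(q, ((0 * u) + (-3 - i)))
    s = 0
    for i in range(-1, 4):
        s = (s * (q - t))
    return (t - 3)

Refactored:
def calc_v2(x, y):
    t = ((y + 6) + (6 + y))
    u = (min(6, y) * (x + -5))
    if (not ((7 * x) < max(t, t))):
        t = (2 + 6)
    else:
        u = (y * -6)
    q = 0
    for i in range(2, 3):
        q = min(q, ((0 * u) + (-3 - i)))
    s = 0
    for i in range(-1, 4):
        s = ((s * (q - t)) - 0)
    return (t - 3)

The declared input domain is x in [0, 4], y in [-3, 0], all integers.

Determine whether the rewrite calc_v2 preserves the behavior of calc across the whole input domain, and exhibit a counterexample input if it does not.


There is a behavioral-looking edit here, yet the outcome never shifts on this domain; all 20 inputs agree.
verdict: equivalent


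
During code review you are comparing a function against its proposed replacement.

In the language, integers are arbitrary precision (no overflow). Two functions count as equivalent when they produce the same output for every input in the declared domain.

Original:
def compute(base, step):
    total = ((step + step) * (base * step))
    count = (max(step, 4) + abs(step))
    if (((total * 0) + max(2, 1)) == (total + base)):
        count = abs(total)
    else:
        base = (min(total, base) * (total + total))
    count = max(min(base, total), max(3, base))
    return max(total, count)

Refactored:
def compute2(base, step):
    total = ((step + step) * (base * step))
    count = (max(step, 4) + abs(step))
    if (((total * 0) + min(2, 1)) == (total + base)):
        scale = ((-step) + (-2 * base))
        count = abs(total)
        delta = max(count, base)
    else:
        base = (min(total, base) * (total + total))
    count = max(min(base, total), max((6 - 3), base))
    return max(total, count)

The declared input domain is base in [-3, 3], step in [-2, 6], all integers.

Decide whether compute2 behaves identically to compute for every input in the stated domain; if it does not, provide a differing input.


Although `max(2, 1)` became `min(2, 1)`, no input in the stated domain can expose it.
As a probe, take base=-2, step=-2: compute runs total becomes -16; next count becomes 6; next (((total * 0) + max(2, 1)) == (total + base)) evaluates to false; next base becomes 512; next count becomes 512; next final value 512; compute2 runs total becomes -16; next count becomes 6; next (((total * 0) + min(2, 1)) == (total + base)) evaluates to false; next base becomes 512; next count becomes 512; next final value 512; both end at 512.
An exhaustive pass over the 63 declared inputs shows identical outputs.
verdict: equivalent


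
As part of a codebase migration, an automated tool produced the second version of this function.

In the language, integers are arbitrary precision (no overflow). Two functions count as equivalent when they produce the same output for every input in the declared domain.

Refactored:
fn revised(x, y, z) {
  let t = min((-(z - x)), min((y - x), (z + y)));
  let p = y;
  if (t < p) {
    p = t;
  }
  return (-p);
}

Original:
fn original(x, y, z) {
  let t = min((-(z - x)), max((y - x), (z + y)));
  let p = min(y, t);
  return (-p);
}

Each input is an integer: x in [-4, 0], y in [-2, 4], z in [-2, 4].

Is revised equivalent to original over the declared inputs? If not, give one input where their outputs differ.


Evaluate both at x=-4, y=-2, z=-2.
original: t = -2; p = -2; return 2
revised: t = -4; p = -2; (t < p) -> true; p = -4; return 4
2 != 4, so the rewrite changes behavior.
verdict: not equivalent; witness: x=-4, y=-2, z=-2


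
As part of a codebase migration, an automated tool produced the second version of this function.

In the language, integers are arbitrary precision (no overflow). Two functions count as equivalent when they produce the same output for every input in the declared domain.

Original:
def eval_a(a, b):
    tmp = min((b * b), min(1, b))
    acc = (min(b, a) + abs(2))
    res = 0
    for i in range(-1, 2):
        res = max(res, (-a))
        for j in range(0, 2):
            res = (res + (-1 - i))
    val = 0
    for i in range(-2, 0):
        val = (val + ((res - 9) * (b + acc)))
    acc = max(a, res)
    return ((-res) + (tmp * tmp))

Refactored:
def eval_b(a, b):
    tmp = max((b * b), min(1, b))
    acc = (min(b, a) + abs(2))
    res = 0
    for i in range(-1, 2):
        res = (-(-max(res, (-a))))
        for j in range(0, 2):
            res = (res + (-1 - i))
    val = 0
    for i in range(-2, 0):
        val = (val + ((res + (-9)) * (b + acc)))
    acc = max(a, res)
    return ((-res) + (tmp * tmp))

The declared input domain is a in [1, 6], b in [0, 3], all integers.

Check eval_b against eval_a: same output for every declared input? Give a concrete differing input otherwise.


Evaluate both at a=1, b=2.
eval_a: tmp=1, then acc=3, then res=0, then (i=-1), then res=0, then (j=0), then res=0, then (j=1), then res=0, then (i=0), then res=0, then (j=0), then res=-1, then (j=1), then res=-2, then (i=1), then res=-1, then (j=0), then res=-3, then (j=1), then res=-5, then val=0, then (i=-2), then val=-70, then (i=-1), then val=-140, then acc=1, then returns 6
eval_b: tmp=4, then acc=3, then res=0, then (i=-1), then res=0, then (j=0), then res=0, then (j=1), then res=0, then (i=0), then res=0, then (j=0), then res=-1, then (j=1), then res=-2, then (i=1), then res=-1, then (j=0), then res=-3, then (j=1), then res=-5, then val=0, then (i=-2), then val=-70, then (i=-1), then val=-140, then acc=1, then returns 21
6 != 21, so the rewrite changes behavior.
verdict: not equivalent; witness: a=1, b=2


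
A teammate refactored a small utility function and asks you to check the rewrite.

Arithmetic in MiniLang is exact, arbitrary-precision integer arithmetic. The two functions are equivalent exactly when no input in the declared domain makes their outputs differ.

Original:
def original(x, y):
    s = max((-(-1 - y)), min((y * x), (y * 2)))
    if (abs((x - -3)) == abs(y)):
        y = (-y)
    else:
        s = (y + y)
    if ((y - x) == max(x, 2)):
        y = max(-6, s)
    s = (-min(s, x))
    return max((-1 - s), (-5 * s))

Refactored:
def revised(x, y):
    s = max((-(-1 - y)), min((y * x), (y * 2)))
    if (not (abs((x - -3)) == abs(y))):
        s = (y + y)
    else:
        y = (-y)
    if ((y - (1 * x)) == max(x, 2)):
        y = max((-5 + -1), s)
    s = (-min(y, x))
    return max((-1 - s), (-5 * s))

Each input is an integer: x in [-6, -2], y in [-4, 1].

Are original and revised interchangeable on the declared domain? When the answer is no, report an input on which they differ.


The rewrite breaks on x=-6, y=-4, where the results are -9 and -7.
original: s becomes -3; next (abs((x - -3)) == abs(y)) evaluates to false; next s becomes -8; next ((y - x) == max(x, 2)) evaluates to true; next y becomes -6; next s becomes 8; next final value -9
revised: s becomes -3; next (not (abs((x - -3)) == abs(y))) evaluates to true; next s becomes -8; next ((y - (1 * x)) == max(x, 2)) evaluates to true; next y becomes -6; next s becomes 6; next final value -7
verdict: not equivalent; witness: x=-6, y=-4


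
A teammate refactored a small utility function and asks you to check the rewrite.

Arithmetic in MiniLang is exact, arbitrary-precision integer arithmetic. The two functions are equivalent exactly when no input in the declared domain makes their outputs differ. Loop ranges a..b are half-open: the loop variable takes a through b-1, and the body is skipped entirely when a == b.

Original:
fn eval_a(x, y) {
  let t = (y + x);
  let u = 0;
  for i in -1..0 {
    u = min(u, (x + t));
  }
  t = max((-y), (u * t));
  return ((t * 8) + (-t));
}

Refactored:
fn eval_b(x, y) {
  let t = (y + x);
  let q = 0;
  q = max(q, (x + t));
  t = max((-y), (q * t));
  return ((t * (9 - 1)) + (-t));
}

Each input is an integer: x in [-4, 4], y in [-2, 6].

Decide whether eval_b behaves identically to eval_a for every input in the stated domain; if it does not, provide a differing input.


Consider the input x=-4, y=-2.
eval_a: t := -6 | u := 0 | iter i=-1: | u := -10 | t := 60 | result 420
eval_b: t := -6 | q := 0 | q := 0 | t := 2 | result 14
420 != 14, so the rewrite changes behavior.
verdict: not equivalent; witness: x=-4, y=-2


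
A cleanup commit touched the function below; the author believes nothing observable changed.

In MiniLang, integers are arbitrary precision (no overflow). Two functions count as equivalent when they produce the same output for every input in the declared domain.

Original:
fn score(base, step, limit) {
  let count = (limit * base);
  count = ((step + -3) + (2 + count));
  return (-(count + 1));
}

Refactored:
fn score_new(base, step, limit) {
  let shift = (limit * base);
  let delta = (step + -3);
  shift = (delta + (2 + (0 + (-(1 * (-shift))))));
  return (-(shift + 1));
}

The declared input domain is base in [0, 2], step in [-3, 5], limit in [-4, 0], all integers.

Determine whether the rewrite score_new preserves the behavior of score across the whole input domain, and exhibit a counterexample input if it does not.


Side by side, the visible changes include: local variable names differ, constant usage differs, statement counts differ, arithmetic usage differs.
As a probe, take base=1, step=0, limit=-2: score runs count becomes -2; next count becomes -3; next final value 2; score_new runs shift becomes -2; next delta becomes -3; next shift becomes -3; next final value 2; both end at 2.
Sweeping the whole domain (135 inputs) finds no disagreement.
verdict: equivalent


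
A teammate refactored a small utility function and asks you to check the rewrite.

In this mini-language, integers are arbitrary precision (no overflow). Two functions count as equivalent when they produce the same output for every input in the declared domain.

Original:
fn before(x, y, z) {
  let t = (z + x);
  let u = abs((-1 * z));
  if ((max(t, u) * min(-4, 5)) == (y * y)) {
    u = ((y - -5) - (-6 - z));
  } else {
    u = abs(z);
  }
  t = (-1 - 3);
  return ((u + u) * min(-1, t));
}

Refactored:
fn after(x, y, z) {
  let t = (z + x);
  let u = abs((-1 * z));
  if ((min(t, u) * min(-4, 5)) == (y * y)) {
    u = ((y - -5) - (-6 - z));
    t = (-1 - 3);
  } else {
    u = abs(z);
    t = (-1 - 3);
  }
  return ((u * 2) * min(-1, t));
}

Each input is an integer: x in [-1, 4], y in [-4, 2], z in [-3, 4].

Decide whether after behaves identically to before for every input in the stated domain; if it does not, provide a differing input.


Consider the input x=-1, y=-4, z=-3.
before: t=-4, then u=3, then ((max(t, u) * min(-4, 5)) == (y * y)) is false, then u=3, then t=-4, then returns -24
after: t=-4, then u=3, then ((min(t, u) * min(-4, 5)) == (y * y)) is true, then u=4, then t=-4, then returns -32
-24 against -32: the behavior changed.
verdict: not equivalent; witness: x=-1, y=-4, z=-3


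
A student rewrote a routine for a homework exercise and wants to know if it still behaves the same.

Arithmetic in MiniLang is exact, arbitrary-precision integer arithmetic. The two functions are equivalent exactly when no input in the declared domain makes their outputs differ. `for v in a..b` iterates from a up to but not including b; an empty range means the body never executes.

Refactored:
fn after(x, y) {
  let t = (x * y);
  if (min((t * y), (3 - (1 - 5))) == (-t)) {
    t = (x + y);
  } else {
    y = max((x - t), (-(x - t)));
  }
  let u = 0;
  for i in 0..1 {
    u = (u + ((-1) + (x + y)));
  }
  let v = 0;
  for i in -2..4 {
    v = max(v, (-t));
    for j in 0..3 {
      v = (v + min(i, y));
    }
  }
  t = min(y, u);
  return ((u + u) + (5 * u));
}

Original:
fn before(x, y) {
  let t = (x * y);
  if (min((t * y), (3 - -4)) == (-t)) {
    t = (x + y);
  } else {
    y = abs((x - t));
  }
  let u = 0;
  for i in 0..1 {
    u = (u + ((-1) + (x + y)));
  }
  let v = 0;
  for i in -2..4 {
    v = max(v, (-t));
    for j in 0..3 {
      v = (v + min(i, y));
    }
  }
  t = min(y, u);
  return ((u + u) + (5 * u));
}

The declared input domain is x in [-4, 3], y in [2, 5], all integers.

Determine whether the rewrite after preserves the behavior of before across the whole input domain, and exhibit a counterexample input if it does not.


Reading the diff, among the changes: min/max/abs usage differs; and constant usage differs; and arithmetic usage differs.
Tracing x=-1, y=2: before: t = -2; (min((t * y), (3 - -4)) == (-t)) -> false; y = 1; u = 0; [i=0]; u = -1; v = 0; [i=-2]; v = 2; [j=0]; v = 0; [j=1]; v = -2; [j=2]; v = -4; [i=-1]; v = 2; [j=0]; v = 1; [j=1]; v = 0; [j=2]; v = -1; [i=0]; v = 2; [j=0]; v = 2; [j=1]; v = 2; [j=2]; v = 2; [i=1]; v = 2; [j=0]; v = 3; [j=1]; v = 4; [j=2]; v = 5; [i=2]; v = 5; [j=0]; v = 6; [j=1]; v = 7; [j=2]; v = 8; [i=3]; v = 8; [j=0]; v = 9; [j=1]; v = 10; [j=2]; v = 11; t = -1; return -7 | after: t = -2; (min((t * y), (3 - (1 - 5))) == (-t)) -> false; y = 1; u = 0; [i=0]; u = -1; v = 0; [i=-2]; v = 2; [j=0]; v = 0; [j=1]; v = -2; [j=2]; v = -4; [i=-1]; v = 2; [j=0]; v = 1; [j=1]; v = 0; [j=2]; v = -1; [i=0]; v = 2; [j=0]; v = 2; [j=1]; v = 2; [j=2]; v = 2; [i=1]; v = 2; [j=0]; v = 3; [j=1]; v = 4; [j=2]; v = 5; [i=2]; v = 5; [j=0]; v = 6; [j=1]; v = 7; [j=2]; v = 8; [i=3]; v = 8; [j=0]; v = 9; [j=1]; v = 10; [j=2]; v = 11; t = -1; return -7 — matching result -7.
Across all 32 domain points the two functions coincide.
verdict: equivalent


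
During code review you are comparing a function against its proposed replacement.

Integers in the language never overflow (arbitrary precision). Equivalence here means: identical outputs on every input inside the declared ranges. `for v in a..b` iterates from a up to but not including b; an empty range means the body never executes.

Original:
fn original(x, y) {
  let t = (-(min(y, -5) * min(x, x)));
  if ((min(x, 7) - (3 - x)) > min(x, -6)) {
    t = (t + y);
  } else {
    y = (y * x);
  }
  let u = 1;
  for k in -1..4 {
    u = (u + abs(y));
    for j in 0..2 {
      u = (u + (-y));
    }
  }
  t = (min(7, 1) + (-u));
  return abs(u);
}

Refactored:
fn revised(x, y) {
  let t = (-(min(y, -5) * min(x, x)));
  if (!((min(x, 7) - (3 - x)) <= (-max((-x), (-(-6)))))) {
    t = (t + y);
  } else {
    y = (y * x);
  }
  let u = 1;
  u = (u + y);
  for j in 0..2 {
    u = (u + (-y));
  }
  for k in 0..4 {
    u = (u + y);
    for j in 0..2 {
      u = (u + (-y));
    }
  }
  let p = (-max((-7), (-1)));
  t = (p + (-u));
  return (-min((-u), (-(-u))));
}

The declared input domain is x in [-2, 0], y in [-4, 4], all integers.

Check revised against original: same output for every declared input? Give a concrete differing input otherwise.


On input x=-2, y=1, original returns 31 while revised returns 11.
verdict: not equivalent; witness: x=-2, y=1


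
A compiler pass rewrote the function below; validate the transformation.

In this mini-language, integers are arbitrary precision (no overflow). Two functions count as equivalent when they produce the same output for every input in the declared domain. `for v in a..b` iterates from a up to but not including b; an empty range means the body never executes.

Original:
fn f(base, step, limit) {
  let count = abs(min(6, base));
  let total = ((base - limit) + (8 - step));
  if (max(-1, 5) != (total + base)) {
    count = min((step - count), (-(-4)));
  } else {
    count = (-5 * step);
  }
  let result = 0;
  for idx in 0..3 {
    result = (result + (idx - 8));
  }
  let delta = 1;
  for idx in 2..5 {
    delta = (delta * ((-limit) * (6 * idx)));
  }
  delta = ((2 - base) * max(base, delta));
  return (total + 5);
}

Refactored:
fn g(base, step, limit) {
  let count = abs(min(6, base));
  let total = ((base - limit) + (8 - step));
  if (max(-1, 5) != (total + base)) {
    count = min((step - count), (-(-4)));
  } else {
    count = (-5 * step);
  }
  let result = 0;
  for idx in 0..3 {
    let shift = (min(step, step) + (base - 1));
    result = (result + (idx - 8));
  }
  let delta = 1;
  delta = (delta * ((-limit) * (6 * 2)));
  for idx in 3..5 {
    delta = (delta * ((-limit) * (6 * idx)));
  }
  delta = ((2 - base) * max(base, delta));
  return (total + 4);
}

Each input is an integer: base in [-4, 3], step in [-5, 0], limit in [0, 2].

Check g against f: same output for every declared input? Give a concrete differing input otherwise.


Take base=-4, step=-5, limit=0.
f: count=4, then total=9, then (max(-1, 5) != (total + base)) is false, then count=25, then result=0, then (idx=0), then result=-8, then (idx=1), then result=-15, then (idx=2), then result=-21, then delta=1, then (idx=2), then delta=0, then (idx=3), then delta=0, then (idx=4), then delta=0, then delta=0, then returns 14
g: count=4, then total=9, then (max(-1, 5) != (total + base)) is false, then count=25, then result=0, then (idx=0), then shift=-10, then result=-8, then (idx=1), then shift=-10, then result=-15, then (idx=2), then shift=-10, then result=-21, then delta=1, then delta=0, then (idx=3), then delta=0, then (idx=4), then delta=0, then delta=0, then returns 13
14 vs 13 — the two versions disagree here.
verdict: not equivalent; witness: base=-4, step=-5, limit=0
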